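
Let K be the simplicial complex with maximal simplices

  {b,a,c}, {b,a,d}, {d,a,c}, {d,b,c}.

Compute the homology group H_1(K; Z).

H_1 = 0.

We work with the vertex ordering a < b < c < d. The simplices of K, each written with vertices in increasing order, are:

  0-simplices (4): a, b, c, d
  1-simplices (6): ab, ac, ad, bc, bd, cd
  2-simplices (4): abc, abd, acd, bcd

giving chain groups C_0 ≅ Z^4, C_1 ≅ Z^6, C_2 ≅ Z^4.

The boundary map ∂_1: C_1 → C_0 maps an edge to its endpoints' difference, ∂[p,q] = q − p.
The resulting 4×6 matrix has rank 3, and its Smith normal form has invariant factors (1,1,1).

Boundary ∂_2: C_2 → C_1 sends each 2-simplex [p,q,r] to [q,r] − [p,r] + [p,q]. For instance
  ∂abc = bc − ac + ab,
  ∂abd = bd − ad + ab.
The resulting 6×4 matrix has rank 3, and its Smith normal form has invariant factors (1,1,1).

From H_k ≅ ker(∂_k) / im(∂_{k+1}) we obtain:

  H_1: rank ker ∂_1 − rank ∂_2 = (6 − 3) − 3 = 0, and the invariant factors of ∂_2 are all 1, so H_1 ≅ 0.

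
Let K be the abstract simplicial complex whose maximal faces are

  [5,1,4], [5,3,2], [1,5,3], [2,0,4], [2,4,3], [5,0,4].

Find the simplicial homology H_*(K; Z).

Take the total order 0 < 1 < 2 < 3 < 4 < 5 on the vertex set. Then K (dimension 2) consists of the simplices:

  0-simplices (6): [0], [1], [2], [3], [4], [5]
  1-simplices (12): [0,2], [0,4], [0,5], [1,3], [1,4], [1,5], [2,3], [2,4], [2,5], [3,4], [3,5], [4,5]
  2-simplices (6): [0,2,4], [0,4,5], [1,3,5], [1,4,5], [2,3,4], [2,3,5]

Hence C_0 ≅ Z^6, C_1 ≅ Z^12, C_2 ≅ Z^6.

The boundary map ∂_1: C_1 → C_0 sends each edge [p,q] (with p < q) to q − p. For instance
  ∂[2,5] = [5] − [2].
This gives a 6×12 integer matrix of rank 5; reducing to Smith normal form yields diagonal entries (1,1,1,1,1).

Boundary ∂_2: C_2 → C_1 sends each 2-simplex [p,q,r] to [q,r] − [p,r] + [p,q]. For instance
  ∂[0,2,4] = [2,4] − [0,4] + [0,2],
  ∂[2,3,4] = [3,4] − [2,4] + [2,3].
The 12×6 boundary matrix has rank 6 and Smith normal form diag(1,1,1,1,1,1).

Now H_k = ker ∂_k / im ∂_{k+1}, so:

  H_0: rank C_0 − rank ∂_1 = 6 − 5 = 1, and the invariant factors of ∂_1 are all 1, so H_0 = Z.
  H_1: rank ker ∂_1 − rank ∂_2 = (12 − 5) − 6 = 1, and the invariant factors of ∂_2 are all 1, so H_1 = Z.
  H_2: rank ker ∂_2 − rank ∂_3 = (6 − 6) − 0 = 0, and there is no ∂_3, so H_2 = 0.

As a check, the Euler characteristic is 6 − 12 + 6 = 0, which agrees with 1 − 1 + 0 = 0.

H_0 = Z,  H_1 = Z,  H_2 = 0.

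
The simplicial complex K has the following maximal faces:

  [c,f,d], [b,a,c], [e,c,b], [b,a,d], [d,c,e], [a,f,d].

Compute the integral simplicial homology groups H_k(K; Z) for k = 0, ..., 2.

H_0 ≅ Z,  H_1 ≅ Z,  H_2 = 0.

We work with the vertex ordering a < b < c < d < e < f. The simplices of K, each written with vertices in increasing order, are:

  0-simplices (6): a, b, c, d, e, f
  1-simplices (12): ab, ac, ad, af, bc, bd, be, cd, ce, cf, de, df
  2-simplices (6): abc, abd, adf, bce, cde, cdf

so the chain groups are C_0 ≅ Z^6, C_1 ≅ Z^12, C_2 ≅ Z^6.

Boundary ∂_1: C_1 → C_0 is given by ∂[p,q] = [q] − [p].
The resulting 6×12 matrix has rank 5, and its Smith normal form has invariant factors (1,1,1,1,1).

Boundary ∂_2: C_2 → C_1 maps a triangle to the signed sum of its edges. For instance
  ∂bce = ce − be + bc,
  ∂cde = de − ce + cd.
The resulting 12×6 matrix has rank 6, and its Smith normal form has invariant factors (1,1,1,1,1,1).

From H_k ≅ ker(∂_k) / im(∂_{k+1}) we obtain:

  H_0: rank C_0 − rank ∂_1 = 6 − 5 = 1, and the invariant factors of ∂_1 are all 1, so H_0 ≅ Z.
  H_1: rank ker ∂_1 − rank ∂_2 = (12 − 5) − 6 = 1, and the invariant factors of ∂_2 are all 1, so H_1 ≅ Z.
  H_2: rank ker ∂_2 − rank ∂_3 = (6 − 6) − 0 = 0, and there is no ∂_3, so H_2 ≅ 0.

As a check, the Euler characteristic is 6 − 12 + 6 = 0, which agrees with 1 − 1 + 0 = 0.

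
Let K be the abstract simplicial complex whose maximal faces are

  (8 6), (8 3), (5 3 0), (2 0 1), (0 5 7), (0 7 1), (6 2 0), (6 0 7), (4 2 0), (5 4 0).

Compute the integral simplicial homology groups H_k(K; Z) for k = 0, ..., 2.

Order the vertices as 0 < 1 < 2 < 3 < 4 < 5 < 6 < 7 < 8. Listing each simplex with vertices in this order, K has dimension 2 with simplices:

  0-simplices (9): [0], [1], [2], [3], [4], [5], [6], [7], [8]
  1-simplices (17): [0,1], [0,2], [0,3], [0,4], [0,5], [0,6], [0,7], [1,2], [1,7], [2,4], [2,6], [3,5], [3,8], [4,5], [5,7], [6,7], [6,8]
  2-simplices (8): [0,1,2], [0,1,7], [0,2,4], [0,2,6], [0,3,5], [0,4,5], [0,5,7], [0,6,7]

so the chain groups are C_0 ≅ Z^9, C_1 ≅ Z^17, C_2 ≅ Z^8.

Boundary ∂_1: C_1 → C_0 sends each edge [p,q] (with p < q) to q − p. For instance
  ∂[0,4] = [4] − [0].
The resulting 9×17 matrix has rank 8, and its Smith normal form has invariant factors (1,1,1,1,1,1,1,1).

The boundary map ∂_2: C_2 → C_1 acts by ∂[p,q,r] = [q,r] − [p,r] + [p,q]. For instance
  ∂[0,2,4] = [2,4] − [0,4] + [0,2],
  ∂[0,3,5] = [3,5] − [0,5] + [0,3].
The resulting 17×8 matrix has rank 8, and its Smith normal form has invariant factors (1,1,1,1,1,1,1,1).

Reading off H_k = ker ∂_k / im ∂_{k+1}:

  H_0: rank C_0 − rank ∂_1 = 9 − 8 = 1, and the invariant factors of ∂_1 are all 1, so H_0 ≅ Z.
  H_1: rank ker ∂_1 − rank ∂_2 = (17 − 8) − 8 = 1, and the invariant factors of ∂_2 are all 1, so H_1 ≅ Z.
  H_2: rank ker ∂_2 − rank ∂_3 = (8 − 8) − 0 = 0, and there is no ∂_3, so H_2 ≅ 0.

H_0 ≅ Z,  H_1 ≅ Z,  H_2 = 0.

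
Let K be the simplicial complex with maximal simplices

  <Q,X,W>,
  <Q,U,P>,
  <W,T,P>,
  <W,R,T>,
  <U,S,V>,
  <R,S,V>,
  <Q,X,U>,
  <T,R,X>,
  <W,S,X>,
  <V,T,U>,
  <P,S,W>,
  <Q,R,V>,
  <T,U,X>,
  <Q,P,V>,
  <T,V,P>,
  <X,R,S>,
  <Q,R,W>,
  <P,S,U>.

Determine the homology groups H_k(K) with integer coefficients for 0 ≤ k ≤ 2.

Fix the vertex order P < Q < R < S < T < U < V < W < X and write every simplex with vertices in increasing order. Then dim K = 2 and the simplices of K are:

  0-simplices (9): P, Q, R, S, T, U, V, W, X
  1-simplices (27): PQ, PS, PT, PU, PV, PW, QR, QU, QV, QW, QX, RS, RT, RV, RW, RX, SU, SV, SW, SX, TU, TV, TW, TX, UV, UX, WX
  2-simplices (18): PQU, PQV, PSU, PSW, PTV, PTW, QRV, QRW, QUX, QWX, RSV, RSX, RTW, RTX, SUV, SWX, TUV, TUX

so the chain groups are C_0 ≅ Z^9, C_1 ≅ Z^27, C_2 ≅ Z^18.

The boundary map ∂_1: C_1 → C_0 is given by ∂[p,q] = [q] − [p]. For instance
  ∂WX = X − W.
As a 9×27 matrix over Z this has rank 8, with invariant factors (1,1,1,1,1,1,1,1).

Boundary ∂_2: C_2 → C_1 maps a triangle to the signed sum of its edges. For instance
  ∂QRW = RW − QW + QR,
  ∂PSU = SU − PU + PS.
This gives a 27×18 integer matrix of rank 18; reducing to Smith normal form yields diagonal entries (1,1,1,1,1,1,1,1,1,1,1,1,1,1,1,1,1,2).

Reading off H_k = ker ∂_k / im ∂_{k+1}:

  H_0: rank C_0 − rank ∂_1 = 9 − 8 = 1, and the invariant factors of ∂_1 are all 1, so H_0 ≅ Z.
  H_1: rank ker ∂_1 − rank ∂_2 = (27 − 8) − 18 = 1, and ∂_2 has invariant factor 2 > 1, so H_1 ≅ Z ⊕ Z/2Z.
  H_2: rank ker ∂_2 − rank ∂_3 = (18 − 18) − 0 = 0, and there is no ∂_3, so H_2 ≅ 0.

H_0 ≅ Z,  H_1 ≅ Z ⊕ Z/2Z,  H_2 = 0.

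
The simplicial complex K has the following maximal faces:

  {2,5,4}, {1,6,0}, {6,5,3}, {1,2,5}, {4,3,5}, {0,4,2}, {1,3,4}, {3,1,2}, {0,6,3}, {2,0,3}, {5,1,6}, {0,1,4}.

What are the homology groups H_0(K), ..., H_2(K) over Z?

H_0 = Z,  H_1 = Z/2Z,  H_2 = 0.

We work with the vertex ordering 0 < 1 < 2 < 3 < 4 < 5 < 6. The simplices of K, each written with vertices in increasing order, are:

  0-simplices (7): [0], [1], [2], [3], [4], [5], [6]
  1-simplices (18): [0,1], [0,2], [0,3], [0,4], [0,6], [1,2], [1,3], [1,4], [1,5], [1,6], [2,3], [2,4], [2,5], [3,4], [3,5], [3,6], [4,5], [5,6]
  2-simplices (12): [0,1,4], [0,1,6], [0,2,3], [0,2,4], [0,3,6], [1,2,3], [1,2,5], [1,3,4], [1,5,6], [2,4,5], [3,4,5], [3,5,6]

Hence C_0 ≅ Z^7, C_1 ≅ Z^18, C_2 ≅ Z^12.

The boundary map ∂_1: C_1 → C_0 sends each edge [p,q] (with p < q) to q − p. For instance
  ∂[0,3] = [3] − [0].
The 7×18 boundary matrix has rank 6 and Smith normal form diag(1,1,1,1,1,1).

Boundary ∂_2: C_2 → C_1 maps a triangle to the signed sum of its edges. For instance
  ∂[2,4,5] = [4,5] − [2,5] + [2,4],
  ∂[0,3,6] = [3,6] − [0,6] + [0,3].
As a 18×12 matrix over Z this has rank 12, with invariant factors (1,1,1,1,1,1,1,1,1,1,1,2).

From H_k ≅ ker(∂_k) / im(∂_{k+1}) we obtain:

  H_0: rank C_0 − rank ∂_1 = 7 − 6 = 1, and the invariant factors of ∂_1 are all 1, so H_0 ≅ Z.
  H_1: rank ker ∂_1 − rank ∂_2 = (18 − 6) − 12 = 0, and ∂_2 has invariant factor 2 > 1, so H_1 ≅ Z/2Z.
  H_2: rank ker ∂_2 − rank ∂_3 = (12 − 12) − 0 = 0, and there is no ∂_3, so H_2 ≅ 0.

As a check, the Euler characteristic is 7 − 18 + 12 = 1, which agrees with 1 − 0 + 0 = 1.
(K is a triangulation of the real projective plane RP^2.)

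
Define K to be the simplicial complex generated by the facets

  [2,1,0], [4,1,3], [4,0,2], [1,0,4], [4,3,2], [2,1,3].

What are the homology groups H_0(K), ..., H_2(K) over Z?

Fix the vertex order 0 < 1 < 2 < 3 < 4 and write every simplex with vertices in increasing order. Then dim K = 2 and the simplices of K are:

  0-simplices (5): [0], [1], [2], [3], [4]
  1-simplices (9): [0,1], [0,2], [0,4], [1,2], [1,3], [1,4], [2,3], [2,4], [3,4]
  2-simplices (6): [0,1,2], [0,1,4], [0,2,4], [1,2,3], [1,3,4], [2,3,4]

Hence C_0 ≅ Z^5, C_1 ≅ Z^9, C_2 ≅ Z^6.

The boundary map ∂_1: C_1 → C_0 maps an edge to its endpoints' difference, ∂[p,q] = q − p. For instance
  ∂[2,3] = [3] − [2].
As a 5×9 matrix over Z this has rank 4, with invariant factors (1,1,1,1).

∂_2: C_2 → C_1 sends each 2-simplex [p,q,r] to [q,r] − [p,r] + [p,q]. For instance
  ∂[0,2,4] = [2,4] − [0,4] + [0,2],
  ∂[0,1,2] = [1,2] − [0,2] + [0,1].
The resulting 9×6 matrix has rank 5, and its Smith normal form has invariant factors (1,1,1,1,1).

Now H_k = ker ∂_k / im ∂_{k+1}, so:

  H_0: rank C_0 − rank ∂_1 = 5 − 4 = 1, and the invariant factors of ∂_1 are all 1, so H_0 = Z.
  H_1: rank ker ∂_1 − rank ∂_2 = (9 − 4) − 5 = 0, and the invariant factors of ∂_2 are all 1, so H_1 = 0.
  H_2: rank ker ∂_2 − rank ∂_3 = (6 − 5) − 0 = 1, and there is no ∂_3, so H_2 = Z.

As a check, the Euler characteristic is 5 − 9 + 6 = 2, which agrees with 1 − 0 + 1 = 2.

H_0 = Z,  H_1 = 0,  H_2 = Z.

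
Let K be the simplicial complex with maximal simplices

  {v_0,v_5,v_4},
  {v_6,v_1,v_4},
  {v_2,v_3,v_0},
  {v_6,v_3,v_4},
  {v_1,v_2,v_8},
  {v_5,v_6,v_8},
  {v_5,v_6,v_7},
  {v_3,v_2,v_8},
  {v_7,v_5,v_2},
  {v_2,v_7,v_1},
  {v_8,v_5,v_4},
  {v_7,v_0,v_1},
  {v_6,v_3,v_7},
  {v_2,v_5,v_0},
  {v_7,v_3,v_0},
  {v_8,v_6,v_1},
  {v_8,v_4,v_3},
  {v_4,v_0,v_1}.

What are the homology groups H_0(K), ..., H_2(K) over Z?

H_0 = Z,  H_1 = Z ⊕ Z/2,  H_2 = 0.

We work with the vertex ordering v_0 < v_1 < v_2 < v_3 < v_4 < v_5 < v_6 < v_7 < v_8. The simplices of K, each written with vertices in increasing order, are:

  0-simplices (9): [v_0], [v_1], [v_2], [v_3], [v_4], [v_5], [v_6], [v_7], [v_8]
  1-simplices (27): (27 of them)
  2-simplices (18): (18 of them)

giving chain groups C_0 ≅ Z^9, C_1 ≅ Z^27, C_2 ≅ Z^18.

The boundary map ∂_1: C_1 → C_0 is given by ∂[p,q] = [q] − [p]. For instance
  ∂[v_2,v_5] = [v_5] − [v_2].
This gives a 9×27 integer matrix of rank 8; reducing to Smith normal form yields diagonal entries (1,1,1,1,1,1,1,1).

Boundary ∂_2: C_2 → C_1 maps a triangle to the signed sum of its edges. For instance
  ∂[v_1,v_2,v_8] = [v_2,v_8] − [v_1,v_8] + [v_1,v_2],
  ∂[v_0,v_2,v_5] = [v_2,v_5] − [v_0,v_5] + [v_0,v_2].
The 27×18 boundary matrix has rank 18 and Smith normal form diag(1,1,1,1,1,1,1,1,1,1,1,1,1,1,1,1,1,2).

Now H_k = ker ∂_k / im ∂_{k+1}, so:

  H_0: rank C_0 − rank ∂_1 = 9 − 8 = 1, and the invariant factors of ∂_1 are all 1, so H_0 ≅ Z.
  H_1: rank ker ∂_1 − rank ∂_2 = (27 − 8) − 18 = 1, and ∂_2 has invariant factor 2 > 1, so H_1 ≅ Z ⊕ Z/2.
  H_2: rank ker ∂_2 − rank ∂_3 = (18 − 18) − 0 = 0, and there is no ∂_3, so H_2 ≅ 0.

(K is a triangulation of the Klein bottle.)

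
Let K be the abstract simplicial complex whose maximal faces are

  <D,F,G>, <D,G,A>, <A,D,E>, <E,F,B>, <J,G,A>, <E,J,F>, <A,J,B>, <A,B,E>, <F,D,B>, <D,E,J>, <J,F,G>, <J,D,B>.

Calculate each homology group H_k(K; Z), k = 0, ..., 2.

Order the vertices as A < B < D < E < F < G < J. Listing each simplex with vertices in this order, K has dimension 2 with simplices:

  0-simplices (7): A, B, D, E, F, G, J
  1-simplices (18): AB, AD, AE, AG, AJ, BD, BE, BF, BJ, DE, DF, DG, DJ, EF, EJ, FG, FJ, GJ
  2-simplices (12): ABE, ABJ, ADE, ADG, AGJ, BDF, BDJ, BEF, DEJ, DFG, EFJ, FGJ

Hence C_0 ≅ Z^7, C_1 ≅ Z^18, C_2 ≅ Z^12.

∂_1: C_1 → C_0 is given by ∂[p,q] = [q] − [p]. For instance
  ∂DE = E − D.
This gives a 7×18 integer matrix of rank 6; reducing to Smith normal form yields diagonal entries (1,1,1,1,1,1).

Boundary ∂_2: C_2 → C_1 acts by ∂[p,q,r] = [q,r] − [p,r] + [p,q]. For instance
  ∂DFG = FG − DG + DF,
  ∂ABJ = BJ − AJ + AB.
As a 18×12 matrix over Z this has rank 12, with invariant factors (1,1,1,1,1,1,1,1,1,1,1,2).

Reading off H_k = ker ∂_k / im ∂_{k+1}:

  H_0: rank C_0 − rank ∂_1 = 7 − 6 = 1, and the invariant factors of ∂_1 are all 1, so H_0 ≅ Z.
  H_1: rank ker ∂_1 − rank ∂_2 = (18 − 6) − 12 = 0, and ∂_2 has invariant factor 2 > 1, so H_1 ≅ Z/2.
  H_2: rank ker ∂_2 − rank ∂_3 = (12 − 12) − 0 = 0, and there is no ∂_3, so H_2 ≅ 0.

H_0 ≅ Z,  H_1 ≅ Z/2,  H_2 = 0.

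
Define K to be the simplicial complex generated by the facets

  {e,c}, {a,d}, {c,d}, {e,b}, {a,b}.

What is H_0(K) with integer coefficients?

Order the vertices as a < b < c < d < e. Listing each simplex with vertices in this order, K has dimension 1 with simplices:

  0-simplices (5): a, b, c, d, e
  1-simplices (5): ab, ad, be, cd, ce

Hence C_0 ≅ Z^5, C_1 ≅ Z^5.

∂_1: C_1 → C_0 maps an edge to its endpoints' difference, ∂[p,q] = q − p. For instance
  ∂ce = e − c.
The resulting 5×5 matrix has rank 4, and its Smith normal form has invariant factors (1,1,1,1).

From H_k ≅ ker(∂_k) / im(∂_{k+1}) we obtain:

  H_0: rank C_0 − rank ∂_1 = 5 − 4 = 1, and the invariant factors of ∂_1 are all 1, so H_0 = Z.

(K is a triangulation of the circle S^1.)

H_0 = Z.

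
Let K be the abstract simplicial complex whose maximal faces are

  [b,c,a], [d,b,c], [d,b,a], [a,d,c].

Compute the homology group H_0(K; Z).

Fix the vertex order a < b < c < d and write every simplex with vertices in increasing order. Then dim K = 2 and the simplices of K are:

  0-simplices (4): a, b, c, d
  1-simplices (6): ab, ac, ad, bc, bd, cd
  2-simplices (4): abc, abd, acd, bcd

giving chain groups C_0 ≅ Z^4, C_1 ≅ Z^6, C_2 ≅ Z^4.

Boundary ∂_1: C_1 → C_0 maps an edge to its endpoints' difference, ∂[p,q] = q − p.
The 4×6 boundary matrix has rank 3 and Smith normal form diag(1,1,1).

Boundary ∂_2: C_2 → C_1 acts by ∂[p,q,r] = [q,r] − [p,r] + [p,q]. For instance
  ∂bcd = cd − bd + bc,
  ∂abd = bd − ad + ab.
The 6×4 boundary matrix has rank 3 and Smith normal form diag(1,1,1).

Reading off H_k = ker ∂_k / im ∂_{k+1}:

  H_0: rank C_0 − rank ∂_1 = 4 − 3 = 1, and the invariant factors of ∂_1 are all 1, so H_0 ≅ Z.

H_0 ≅ Z.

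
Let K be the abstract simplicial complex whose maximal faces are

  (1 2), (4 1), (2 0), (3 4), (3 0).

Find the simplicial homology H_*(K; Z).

H_0 ≅ Z,  H_1 ≅ Z.

Fix the vertex order 0 < 1 < 2 < 3 < 4 and write every simplex with vertices in increasing order. Then dim K = 1 and the simplices of K are:

  0-simplices (5): [0], [1], [2], [3], [4]
  1-simplices (5): [0,2], [0,3], [1,2], [1,4], [3,4]

giving chain groups C_0 ≅ Z^5, C_1 ≅ Z^5.

The boundary map ∂_1: C_1 → C_0 is given by ∂[p,q] = [q] − [p].
This gives a 5×5 integer matrix of rank 4; reducing to Smith normal form yields diagonal entries (1,1,1,1).

From H_k ≅ ker(∂_k) / im(∂_{k+1}) we obtain:

  H_0: rank C_0 − rank ∂_1 = 5 − 4 = 1, and the invariant factors of ∂_1 are all 1, so H_0 = Z.
  H_1: rank ker ∂_1 − rank ∂_2 = (5 − 4) − 0 = 1, and there is no ∂_2, so H_1 = Z.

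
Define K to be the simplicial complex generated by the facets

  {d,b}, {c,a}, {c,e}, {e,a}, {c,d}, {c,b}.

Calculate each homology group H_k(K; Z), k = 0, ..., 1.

K has 5 vertices, 6 edges.
rank ∂_0 = 0, rank ∂_1 = 4 ⇒ b_0 = 5 − 0 − 4 = 1; all invariant factors of ∂_1 are 1 so no torsion. So H_0 ≅ Z.
rank ∂_1 = 4, rank ∂_2 = 0 ⇒ b_1 = 6 − 4 − 0 = 2. So H_1 ≅ Z^2.

H_0 = Z,  H_1 = Z^2.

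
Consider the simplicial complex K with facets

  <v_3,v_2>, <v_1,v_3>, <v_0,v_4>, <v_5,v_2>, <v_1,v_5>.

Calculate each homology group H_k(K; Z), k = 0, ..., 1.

Order the vertices as v_0 < v_1 < v_2 < v_3 < v_4 < v_5. Listing each simplex with vertices in this order, K has dimension 1 with simplices:

  0-simplices (6): [v_0], [v_1], [v_2], [v_3], [v_4], [v_5]
  1-simplices (5): [v_0,v_4], [v_1,v_3], [v_1,v_5], [v_2,v_3], [v_2,v_5]

Hence C_0 ≅ Z^6, C_1 ≅ Z^5.

∂_1: C_1 → C_0 sends each edge [p,q] (with p < q) to q − p.
The resulting 6×5 matrix has rank 4, and its Smith normal form has invariant factors (1,1,1,1).

Reading off H_k = ker ∂_k / im ∂_{k+1}:

  H_0: rank C_0 − rank ∂_1 = 6 − 4 = 2, and the invariant factors of ∂_1 are all 1, so H_0 = Z^2.
  H_1: rank ker ∂_1 − rank ∂_2 = (5 − 4) − 0 = 1, and there is no ∂_2, so H_1 = Z.

As a check, the Euler characteristic is 6 − 5 = 1, which agrees with 2 − 1 = 1.

H_0 = Z^2,  H_1 = Z.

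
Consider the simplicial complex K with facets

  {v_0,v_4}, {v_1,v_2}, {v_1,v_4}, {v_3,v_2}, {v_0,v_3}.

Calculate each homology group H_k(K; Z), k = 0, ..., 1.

Order the vertices as v_0 < v_1 < v_2 < v_3 < v_4. Listing each simplex with vertices in this order, K has dimension 1 with simplices:

  0-simplices (5): [v_0], [v_1], [v_2], [v_3], [v_4]
  1-simplices (5): [v_0,v_3], [v_0,v_4], [v_1,v_2], [v_1,v_4], [v_2,v_3]

so the chain groups are C_0 ≅ Z^5, C_1 ≅ Z^5.

Boundary ∂_1: C_1 → C_0 maps an edge to its endpoints' difference, ∂[p,q] = q − p. For instance
  ∂[v_1,v_2] = [v_2] − [v_1].
The resulting 5×5 matrix has rank 4, and its Smith normal form has invariant factors (1,1,1,1).

From H_k ≅ ker(∂_k) / im(∂_{k+1}) we obtain:

  H_0: rank C_0 − rank ∂_1 = 5 − 4 = 1, and the invariant factors of ∂_1 are all 1, so H_0 ≅ Z.
  H_1: rank ker ∂_1 − rank ∂_2 = (5 − 4) − 0 = 1, and there is no ∂_2, so H_1 ≅ Z.

As a check, the Euler characteristic is 5 − 5 = 0, which agrees with 1 − 1 = 0.

H_0 ≅ Z,  H_1 ≅ Z.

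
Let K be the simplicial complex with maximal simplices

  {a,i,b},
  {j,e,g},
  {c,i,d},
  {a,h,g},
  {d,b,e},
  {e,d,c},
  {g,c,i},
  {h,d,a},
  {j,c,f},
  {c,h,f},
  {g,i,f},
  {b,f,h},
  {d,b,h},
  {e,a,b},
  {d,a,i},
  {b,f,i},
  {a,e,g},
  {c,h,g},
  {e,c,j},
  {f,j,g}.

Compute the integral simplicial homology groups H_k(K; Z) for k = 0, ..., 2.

Fix the vertex order a < b < c < d < e < f < g < h < i < j and write every simplex with vertices in increasing order. Then dim K = 2 and the simplices of K are:

  0-simplices (10): a, b, c, d, e, f, g, h, i, j
  1-simplices (30): ab, ad, ae, ag, ah, ai, bd, be, bf, bh, bi, cd, ce, cf, cg, ch, ci, cj, de, dh, di, eg, ej, fg, fh, fi, fj, gh, gi, gj
  2-simplices (20): abe, abi, adh, adi, aeg, agh, bde, bdh, bfh, bfi, cde, cdi, cej, cfh, cfj, cgh, cgi, egj, fgi, fgj

so the chain groups are C_0 ≅ Z^10, C_1 ≅ Z^30, C_2 ≅ Z^20.

Boundary ∂_1: C_1 → C_0 is given by ∂[p,q] = [q] − [p].
As a 10×30 matrix over Z this has rank 9, with invariant factors (1,1,1,1,1,1,1,1,1).

The boundary map ∂_2: C_2 → C_1 sends each 2-simplex [p,q,r] to [q,r] − [p,r] + [p,q]. For instance
  ∂cfh = fh − ch + cf,
  ∂egj = gj − ej + eg.
This gives a 30×20 integer matrix of rank 20; reducing to Smith normal form yields diagonal entries (1,1,1,1,1,1,1,1,1,1,1,1,1,1,1,1,1,1,1,2).

Computing H_k = (kernel of ∂_k) / (image of ∂_{k+1}):

  H_0: rank C_0 − rank ∂_1 = 10 − 9 = 1, and the invariant factors of ∂_1 are all 1, so H_0 = Z.
  H_1: rank ker ∂_1 − rank ∂_2 = (30 − 9) − 20 = 1, and ∂_2 has invariant factor 2 > 1, so H_1 = Z ⊕ Z/2Z.
  H_2: rank ker ∂_2 − rank ∂_3 = (20 − 20) − 0 = 0, and there is no ∂_3, so H_2 = 0.

As a check, the Euler characteristic is 10 − 30 + 20 = 0, which agrees with 1 − 1 + 0 = 0.

H_0 ≅ Z,  H_1 ≅ Z ⊕ Z/2Z,  H_2 = 0.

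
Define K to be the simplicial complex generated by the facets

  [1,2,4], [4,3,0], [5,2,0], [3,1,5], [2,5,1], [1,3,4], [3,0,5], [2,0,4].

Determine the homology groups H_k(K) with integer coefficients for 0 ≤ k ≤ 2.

H_0 = Z,  H_1 = 0,  H_2 = Z.

Order the vertices as 0 < 1 < 2 < 3 < 4 < 5. Listing each simplex with vertices in this order, K has dimension 2 with simplices:

  0-simplices (6): [0], [1], [2], [3], [4], [5]
  1-simplices (12): [0,2], [0,3], [0,4], [0,5], [1,2], [1,3], [1,4], [1,5], [2,4], [2,5], [3,4], [3,5]
  2-simplices (8): [0,2,4], [0,2,5], [0,3,4], [0,3,5], [1,2,4], [1,2,5], [1,3,4], [1,3,5]

Hence C_0 ≅ Z^6, C_1 ≅ Z^12, C_2 ≅ Z^8.

Boundary ∂_1: C_1 → C_0 maps an edge to its endpoints' difference, ∂[p,q] = q − p. For instance
  ∂[2,5] = [5] − [2].
This gives a 6×12 integer matrix of rank 5; reducing to Smith normal form yields diagonal entries (1,1,1,1,1).

The boundary map ∂_2: C_2 → C_1 acts by ∂[p,q,r] = [q,r] − [p,r] + [p,q]. For instance
  ∂[1,2,5] = [2,5] − [1,5] + [1,2],
  ∂[0,3,4] = [3,4] − [0,4] + [0,3].
As a 12×8 matrix over Z this has rank 7, with invariant factors (1,1,1,1,1,1,1).

Computing H_k = (kernel of ∂_k) / (image of ∂_{k+1}):

  H_0: rank C_0 − rank ∂_1 = 6 − 5 = 1, and the invariant factors of ∂_1 are all 1, so H_0 ≅ Z.
  H_1: rank ker ∂_1 − rank ∂_2 = (12 − 5) − 7 = 0, and the invariant factors of ∂_2 are all 1, so H_1 ≅ 0.
  H_2: rank ker ∂_2 − rank ∂_3 = (8 − 7) − 0 = 1, and there is no ∂_3, so H_2 ≅ Z.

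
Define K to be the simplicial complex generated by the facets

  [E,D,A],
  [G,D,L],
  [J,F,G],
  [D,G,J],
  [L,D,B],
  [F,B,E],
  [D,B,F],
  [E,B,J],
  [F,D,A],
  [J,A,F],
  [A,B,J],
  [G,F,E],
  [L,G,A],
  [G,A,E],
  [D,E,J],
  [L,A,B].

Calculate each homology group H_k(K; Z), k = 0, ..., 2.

H_0 = Z,  H_1 = Z^2,  H_2 = Z.

Fix the vertex order A < B < D < E < F < G < J < L and write every simplex with vertices in increasing order. Then dim K = 2 and the simplices of K are:

  0-simplices (8): A, B, D, E, F, G, J, L
  1-simplices (24): AB, AD, AE, AF, AG, AJ, AL, BD, BE, BF, BJ, BL, DE, DF, DG, DJ, DL, EF, EG, EJ, FG, FJ, GJ, GL
  2-simplices (16): ABJ, ABL, ADE, ADF, AEG, AFJ, AGL, BDF, BDL, BEF, BEJ, DEJ, DGJ, DGL, EFG, FGJ

so the chain groups are C_0 ≅ Z^8, C_1 ≅ Z^24, C_2 ≅ Z^16.

The boundary map ∂_1: C_1 → C_0 sends each edge [p,q] (with p < q) to q − p. For instance
  ∂EG = G − E.
As a 8×24 matrix over Z this has rank 7, with invariant factors (1,1,1,1,1,1,1).

∂_2: C_2 → C_1 maps a triangle to the signed sum of its edges. For instance
  ∂AFJ = FJ − AJ + AF,
  ∂DEJ = EJ − DJ + DE.
The resulting 24×16 matrix has rank 15, and its Smith normal form has invariant factors (1,1,1,1,1,1,1,1,1,1,1,1,1,1,1).

Reading off H_k = ker ∂_k / im ∂_{k+1}:

  H_0: rank C_0 − rank ∂_1 = 8 − 7 = 1, and the invariant factors of ∂_1 are all 1, so H_0 = Z.
  H_1: rank ker ∂_1 − rank ∂_2 = (24 − 7) − 15 = 2, and the invariant factors of ∂_2 are all 1, so H_1 = Z^2.
  H_2: rank ker ∂_2 − rank ∂_3 = (16 − 15) − 0 = 1, and there is no ∂_3, so H_2 = Z.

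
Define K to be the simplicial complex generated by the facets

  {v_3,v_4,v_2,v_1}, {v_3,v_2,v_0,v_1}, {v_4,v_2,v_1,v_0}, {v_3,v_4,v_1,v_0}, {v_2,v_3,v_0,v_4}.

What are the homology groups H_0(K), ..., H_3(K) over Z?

H_0 ≅ Z,  H_1 = 0,  H_2 = 0,  H_3 ≅ Z.

Take the total order v_0 < v_1 < v_2 < v_3 < v_4 on the vertex set. Then K (dimension 3) consists of the simplices:

  0-simplices (5): [v_0], [v_1], [v_2], [v_3], [v_4]
  1-simplices (10): [v_0,v_1], [v_0,v_2], [v_0,v_3], [v_0,v_4], [v_1,v_2], [v_1,v_3], [v_1,v_4], [v_2,v_3], [v_2,v_4], [v_3,v_4]
  2-simplices (10): [v_0,v_1,v_2], [v_0,v_1,v_3], [v_0,v_1,v_4], [v_0,v_2,v_3], [v_0,v_2,v_4], [v_0,v_3,v_4], [v_1,v_2,v_3], [v_1,v_2,v_4], [v_1,v_3,v_4], [v_2,v_3,v_4]
  3-simplices (5): [v_0,v_1,v_2,v_3], [v_0,v_1,v_2,v_4], [v_0,v_1,v_3,v_4], [v_0,v_2,v_3,v_4], [v_1,v_2,v_3,v_4]

so the chain groups are C_0 ≅ Z^5, C_1 ≅ Z^10, C_2 ≅ Z^10, C_3 ≅ Z^5.

The boundary map ∂_1: C_1 → C_0 sends each edge [p,q] (with p < q) to q − p. For instance
  ∂[v_0,v_1] = [v_1] − [v_0].
As a 5×10 matrix over Z this has rank 4, with invariant factors (1,1,1,1).

Boundary ∂_2: C_2 → C_1 maps a triangle to the signed sum of its edges. For instance
  ∂[v_0,v_1,v_2] = [v_1,v_2] − [v_0,v_2] + [v_0,v_1],
  ∂[v_0,v_2,v_4] = [v_2,v_4] − [v_0,v_4] + [v_0,v_2].
The 10×10 boundary matrix has rank 6 and Smith normal form diag(1,1,1,1,1,1).

The boundary map ∂_3: C_3 → C_2 sends each 3-simplex σ to the alternating sum Σ_i (−1)^i (σ with its i-th vertex removed). For instance
  ∂[v_0,v_1,v_2,v_4] = [v_1,v_2,v_4] − [v_0,v_2,v_4] + [v_0,v_1,v_4] − [v_0,v_1,v_2],
  ∂[v_0,v_1,v_2,v_3] = [v_1,v_2,v_3] − [v_0,v_2,v_3] + [v_0,v_1,v_3] − [v_0,v_1,v_2].
The 10×5 boundary matrix has rank 4 and Smith normal form diag(1,1,1,1).

Now H_k = ker ∂_k / im ∂_{k+1}, so:

  H_0: rank C_0 − rank ∂_1 = 5 − 4 = 1, and the invariant factors of ∂_1 are all 1, so H_0 ≅ Z.
  H_1: rank ker ∂_1 − rank ∂_2 = (10 − 4) − 6 = 0, and the invariant factors of ∂_2 are all 1, so H_1 ≅ 0.
  H_2: rank ker ∂_2 − rank ∂_3 = (10 − 6) − 4 = 0, and the invariant factors of ∂_3 are all 1, so H_2 ≅ 0.
  H_3: rank ker ∂_3 − rank ∂_4 = (5 − 4) − 0 = 1, and there is no ∂_4, so H_3 ≅ Z.

As a check, the Euler characteristic is 5 − 10 + 10 − 5 = 0, which agrees with 1 − 0 + 0 − 1 = 0.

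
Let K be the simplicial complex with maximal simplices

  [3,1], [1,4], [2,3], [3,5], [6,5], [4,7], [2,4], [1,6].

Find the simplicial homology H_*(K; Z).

K has 7 vertices, 8 edges.
rank ∂_0 = 0, rank ∂_1 = 6 ⇒ b_0 = 7 − 0 − 6 = 1; all invariant factors of ∂_1 are 1 so no torsion. So H_0 = Z.
rank ∂_1 = 6, rank ∂_2 = 0 ⇒ b_1 = 8 − 6 − 0 = 2. So H_1 = Z^2.

H_0 ≅ Z,  H_1 ≅ Z^2.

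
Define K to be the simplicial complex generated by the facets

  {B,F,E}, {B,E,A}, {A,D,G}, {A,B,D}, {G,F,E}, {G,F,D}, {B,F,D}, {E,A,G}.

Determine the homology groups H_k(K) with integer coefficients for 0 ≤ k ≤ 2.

H_0 = Z,  H_1 = 0,  H_2 = Z.

K has 6 vertices, 12 edges, 8 triangles.
rank ∂_0 = 0, rank ∂_1 = 5 ⇒ b_0 = 6 − 0 − 5 = 1; all invariant factors of ∂_1 are 1 so no torsion. So H_0 = Z.
rank ∂_1 = 5, rank ∂_2 = 7 ⇒ b_1 = 12 − 5 − 7 = 0; all invariant factors of ∂_2 are 1 so no torsion. So H_1 = 0.
rank ∂_2 = 7, rank ∂_3 = 0 ⇒ b_2 = 8 − 7 − 0 = 1. So H_2 = Z.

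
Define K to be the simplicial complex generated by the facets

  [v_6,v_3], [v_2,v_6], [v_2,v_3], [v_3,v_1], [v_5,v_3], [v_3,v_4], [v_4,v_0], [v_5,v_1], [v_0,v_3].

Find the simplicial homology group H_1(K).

H_1 = Z^3.

We work with the vertex ordering v_0 < v_1 < v_2 < v_3 < v_4 < v_5 < v_6. The simplices of K, each written with vertices in increasing order, are:

  0-simplices (7): [v_0], [v_1], [v_2], [v_3], [v_4], [v_5], [v_6]
  1-simplices (9): [v_0,v_3], [v_0,v_4], [v_1,v_3], [v_1,v_5], [v_2,v_3], [v_2,v_6], [v_3,v_4], [v_3,v_5], [v_3,v_6]

Hence C_0 ≅ Z^7, C_1 ≅ Z^9.

∂_1: C_1 → C_0 maps an edge to its endpoints' difference, ∂[p,q] = q − p. For instance
  ∂[v_0,v_3] = [v_3] − [v_0].
The resulting 7×9 matrix has rank 6, and its Smith normal form has invariant factors (1,1,1,1,1,1).

From H_k ≅ ker(∂_k) / im(∂_{k+1}) we obtain:

  H_1: rank ker ∂_1 − rank ∂_2 = (9 − 6) − 0 = 3, and there is no ∂_2, so H_1 = Z^3.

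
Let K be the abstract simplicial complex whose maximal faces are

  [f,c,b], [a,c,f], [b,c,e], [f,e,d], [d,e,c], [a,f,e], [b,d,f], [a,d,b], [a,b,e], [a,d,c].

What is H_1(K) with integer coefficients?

Take the total order a < b < c < d < e < f on the vertex set. Then K (dimension 2) consists of the simplices:

  0-simplices (6): a, b, c, d, e, f
  1-simplices (15): ab, ac, ad, ae, af, bc, bd, be, bf, cd, ce, cf, de, df, ef
  2-simplices (10): abd, abe, acd, acf, aef, bce, bcf, bdf, cde, def

giving chain groups C_0 ≅ Z^6, C_1 ≅ Z^15, C_2 ≅ Z^10.

The boundary map ∂_1: C_1 → C_0 maps an edge to its endpoints' difference, ∂[p,q] = q − p. For instance
  ∂de = e − d.
This gives a 6×15 integer matrix of rank 5; reducing to Smith normal form yields diagonal entries (1,1,1,1,1).

Boundary ∂_2: C_2 → C_1 maps a triangle to the signed sum of its edges. For instance
  ∂bce = ce − be + bc,
  ∂bcf = cf − bf + bc.
This gives a 15×10 integer matrix of rank 10; reducing to Smith normal form yields diagonal entries (1,1,1,1,1,1,1,1,1,2).

From H_k ≅ ker(∂_k) / im(∂_{k+1}) we obtain:

  H_1: rank ker ∂_1 − rank ∂_2 = (15 − 5) − 10 = 0, and ∂_2 has invariant factor 2 > 1, so H_1 = Z/2Z.

H_1 ≅ Z/2Z.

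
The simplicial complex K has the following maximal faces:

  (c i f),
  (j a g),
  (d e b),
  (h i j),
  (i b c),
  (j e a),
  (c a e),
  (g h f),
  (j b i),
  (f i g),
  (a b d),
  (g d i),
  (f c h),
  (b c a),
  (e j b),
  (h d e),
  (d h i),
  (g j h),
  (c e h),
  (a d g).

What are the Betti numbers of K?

b_0 = 1, b_1 = 1, b_2 = 0.

Order the vertices as a < b < c < d < e < f < g < h < i < j. Listing each simplex with vertices in this order, K has dimension 2 with simplices:

  0-simplices (10): a, b, c, d, e, f, g, h, i, j
  1-simplices (30): ab, ac, ad, ae, ag, aj, bc, bd, be, bi, bj, ce, cf, ch, ci, de, dg, dh, di, eh, ej, fg, fh, fi, gh, gi, gj, hi, hj, ij
  2-simplices (20): abc, abd, ace, adg, aej, agj, bci, bde, bej, bij, ceh, cfh, cfi, deh, dgi, dhi, fgh, fgi, ghj, hij

Hence C_0 ≅ Z^10, C_1 ≅ Z^30, C_2 ≅ Z^20.

Boundary ∂_1: C_1 → C_0 is given by ∂[p,q] = [q] − [p]. For instance
  ∂dh = h − d.
The 10×30 boundary matrix has rank 9 and Smith normal form diag(1,1,1,1,1,1,1,1,1).

∂_2: C_2 → C_1 maps a triangle to the signed sum of its edges. For instance
  ∂cfi = fi − ci + cf,
  ∂ace = ce − ae + ac.
The 30×20 boundary matrix has rank 20 and Smith normal form diag(1,1,1,1,1,1,1,1,1,1,1,1,1,1,1,1,1,1,1,2).

Reading off H_k = ker ∂_k / im ∂_{k+1}:

  H_0: rank C_0 − rank ∂_1 = 10 − 9 = 1, and the invariant factors of ∂_1 are all 1, so H_0 ≅ Z.
  H_1: rank ker ∂_1 − rank ∂_2 = (30 − 9) − 20 = 1, and ∂_2 has invariant factor 2 > 1, so H_1 ≅ Z ⊕ Z/2Z.
  H_2: rank ker ∂_2 − rank ∂_3 = (20 − 20) − 0 = 0, and there is no ∂_3, so H_2 ≅ 0.

Hence the Betti numbers are b_0 = 1, b_1 = 1, b_2 = 0.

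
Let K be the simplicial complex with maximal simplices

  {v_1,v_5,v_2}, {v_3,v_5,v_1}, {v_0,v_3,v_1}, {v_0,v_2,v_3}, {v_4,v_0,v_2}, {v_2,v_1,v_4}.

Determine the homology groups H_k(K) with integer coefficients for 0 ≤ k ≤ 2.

H_0 ≅ Z,  H_1 ≅ Z,  H_2 = 0.

K has 6 vertices, 12 edges, 6 triangles.
rank ∂_0 = 0, rank ∂_1 = 5 ⇒ b_0 = 6 − 0 − 5 = 1; all invariant factors of ∂_1 are 1 so no torsion. So H_0 ≅ Z.
rank ∂_1 = 5, rank ∂_2 = 6 ⇒ b_1 = 12 − 5 − 6 = 1; all invariant factors of ∂_2 are 1 so no torsion. So H_1 ≅ Z.
rank ∂_2 = 6, rank ∂_3 = 0 ⇒ b_2 = 6 − 6 − 0 = 0. So H_2 ≅ 0.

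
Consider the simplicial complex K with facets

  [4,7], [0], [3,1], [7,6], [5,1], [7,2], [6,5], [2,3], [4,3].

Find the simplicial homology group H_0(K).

Take the total order 0 < 1 < 2 < 3 < 4 < 5 < 6 < 7 on the vertex set. Then K (dimension 1) consists of the simplices:

  0-simplices (8): [0], [1], [2], [3], [4], [5], [6], [7]
  1-simplices (8): [1,3], [1,5], [2,3], [2,7], [3,4], [4,7], [5,6], [6,7]

Hence C_0 ≅ Z^8, C_1 ≅ Z^8.

Boundary ∂_1: C_1 → C_0 is given by ∂[p,q] = [q] − [p]. For instance
  ∂[3,4] = [4] − [3].
As a 8×8 matrix over Z this has rank 6, with invariant factors (1,1,1,1,1,1).

Computing H_k = (kernel of ∂_k) / (image of ∂_{k+1}):

  H_0: rank C_0 − rank ∂_1 = 8 − 6 = 2, and the invariant factors of ∂_1 are all 1, so H_0 = Z^2.

H_0 = Z^2.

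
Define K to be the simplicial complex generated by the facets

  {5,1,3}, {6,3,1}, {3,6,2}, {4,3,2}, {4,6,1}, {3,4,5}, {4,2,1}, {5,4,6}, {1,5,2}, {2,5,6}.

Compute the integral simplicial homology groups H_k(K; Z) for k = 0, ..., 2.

We work with the vertex ordering 1 < 2 < 3 < 4 < 5 < 6. The simplices of K, each written with vertices in increasing order, are:

  0-simplices (6): [1], [2], [3], [4], [5], [6]
  1-simplices (15): [1,2], [1,3], [1,4], [1,5], [1,6], [2,3], [2,4], [2,5], [2,6], [3,4], [3,5], [3,6], [4,5], [4,6], [5,6]
  2-simplices (10): [1,2,4], [1,2,5], [1,3,5], [1,3,6], [1,4,6], [2,3,4], [2,3,6], [2,5,6], [3,4,5], [4,5,6]

Hence C_0 ≅ Z^6, C_1 ≅ Z^15, C_2 ≅ Z^10.

Boundary ∂_1: C_1 → C_0 is given by ∂[p,q] = [q] − [p].
As a 6×15 matrix over Z this has rank 5, with invariant factors (1,1,1,1,1).

Boundary ∂_2: C_2 → C_1 sends each 2-simplex [p,q,r] to [q,r] − [p,r] + [p,q]. For instance
  ∂[1,3,6] = [3,6] − [1,6] + [1,3],
  ∂[2,3,4] = [3,4] − [2,4] + [2,3].
As a 15×10 matrix over Z this has rank 10, with invariant factors (1,1,1,1,1,1,1,1,1,2).

Reading off H_k = ker ∂_k / im ∂_{k+1}:

  H_0: rank C_0 − rank ∂_1 = 6 − 5 = 1, and the invariant factors of ∂_1 are all 1, so H_0 = Z.
  H_1: rank ker ∂_1 − rank ∂_2 = (15 − 5) − 10 = 0, and ∂_2 has invariant factor 2 > 1, so H_1 = Z/2.
  H_2: rank ker ∂_2 − rank ∂_3 = (10 − 10) − 0 = 0, and there is no ∂_3, so H_2 = 0.

(K is a triangulation of the real projective plane RP^2.)

H_0 = Z,  H_1 = Z/2,  H_2 = 0.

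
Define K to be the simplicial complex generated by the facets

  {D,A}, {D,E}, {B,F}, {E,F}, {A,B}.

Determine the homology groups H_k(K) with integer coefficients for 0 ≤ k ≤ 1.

H_0 ≅ Z,  H_1 ≅ Z.

K has 5 vertices, 5 edges.
rank ∂_0 = 0, rank ∂_1 = 4 ⇒ b_0 = 5 − 0 − 4 = 1; all invariant factors of ∂_1 are 1 so no torsion. So H_0 ≅ Z.
rank ∂_1 = 4, rank ∂_2 = 0 ⇒ b_1 = 5 − 4 − 0 = 1. So H_1 ≅ Z.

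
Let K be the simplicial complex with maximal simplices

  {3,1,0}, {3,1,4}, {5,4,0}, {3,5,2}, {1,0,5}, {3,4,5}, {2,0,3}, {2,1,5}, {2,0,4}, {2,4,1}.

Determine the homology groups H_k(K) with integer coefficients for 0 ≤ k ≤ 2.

Fix the vertex order 0 < 1 < 2 < 3 < 4 < 5 and write every simplex with vertices in increasing order. Then dim K = 2 and the simplices of K are:

  0-simplices (6): [0], [1], [2], [3], [4], [5]
  1-simplices (15): [0,1], [0,2], [0,3], [0,4], [0,5], [1,2], [1,3], [1,4], [1,5], [2,3], [2,4], [2,5], [3,4], [3,5], [4,5]
  2-simplices (10): [0,1,3], [0,1,5], [0,2,3], [0,2,4], [0,4,5], [1,2,4], [1,2,5], [1,3,4], [2,3,5], [3,4,5]

so the chain groups are C_0 ≅ Z^6, C_1 ≅ Z^15, C_2 ≅ Z^10.

The boundary map ∂_1: C_1 → C_0 sends each edge [p,q] (with p < q) to q − p. For instance
  ∂[0,2] = [2] − [0].
As a 6×15 matrix over Z this has rank 5, with invariant factors (1,1,1,1,1).

Boundary ∂_2: C_2 → C_1 maps a triangle to the signed sum of its edges. For instance
  ∂[2,3,5] = [3,5] − [2,5] + [2,3],
  ∂[0,1,3] = [1,3] − [0,3] + [0,1].
The 15×10 boundary matrix has rank 10 and Smith normal form diag(1,1,1,1,1,1,1,1,1,2).

Computing H_k = (kernel of ∂_k) / (image of ∂_{k+1}):

  H_0: rank C_0 − rank ∂_1 = 6 − 5 = 1, and the invariant factors of ∂_1 are all 1, so H_0 = Z.
  H_1: rank ker ∂_1 − rank ∂_2 = (15 − 5) − 10 = 0, and ∂_2 has invariant factor 2 > 1, so H_1 = Z/2.
  H_2: rank ker ∂_2 − rank ∂_3 = (10 − 10) − 0 = 0, and there is no ∂_3, so H_2 = 0.

H_0 ≅ Z,  H_1 ≅ Z/2,  H_2 = 0.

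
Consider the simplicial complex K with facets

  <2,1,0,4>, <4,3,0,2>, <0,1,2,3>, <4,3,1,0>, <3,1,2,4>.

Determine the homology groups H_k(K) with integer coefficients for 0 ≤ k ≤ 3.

H_0 = Z,  H_1 = 0,  H_2 = 0,  H_3 = Z.

Order the vertices as 0 < 1 < 2 < 3 < 4. Listing each simplex with vertices in this order, K has dimension 3 with simplices:

  0-simplices (5): [0], [1], [2], [3], [4]
  1-simplices (10): [0,1], [0,2], [0,3], [0,4], [1,2], [1,3], [1,4], [2,3], [2,4], [3,4]
  2-simplices (10): [0,1,2], [0,1,3], [0,1,4], [0,2,3], [0,2,4], [0,3,4], [1,2,3], [1,2,4], [1,3,4], [2,3,4]
  3-simplices (5): [0,1,2,3], [0,1,2,4], [0,1,3,4], [0,2,3,4], [1,2,3,4]

so the chain groups are C_0 ≅ Z^5, C_1 ≅ Z^10, C_2 ≅ Z^10, C_3 ≅ Z^5.

The boundary map ∂_1: C_1 → C_0 is given by ∂[p,q] = [q] − [p].
The resulting 5×10 matrix has rank 4, and its Smith normal form has invariant factors (1,1,1,1).

The boundary map ∂_2: C_2 → C_1 maps a triangle to the signed sum of its edges. For instance
  ∂[0,1,3] = [1,3] − [0,3] + [0,1],
  ∂[1,2,3] = [2,3] − [1,3] + [1,2].
The 10×10 boundary matrix has rank 6 and Smith normal form diag(1,1,1,1,1,1).

∂_3: C_3 → C_2 sends each 3-simplex σ to the alternating sum Σ_i (−1)^i (σ with its i-th vertex removed). For instance
  ∂[0,1,3,4] = [1,3,4] − [0,3,4] + [0,1,4] − [0,1,3],
  ∂[0,1,2,3] = [1,2,3] − [0,2,3] + [0,1,3] − [0,1,2].
The 10×5 boundary matrix has rank 4 and Smith normal form diag(1,1,1,1).

Reading off H_k = ker ∂_k / im ∂_{k+1}:

  H_0: rank C_0 − rank ∂_1 = 5 − 4 = 1, and the invariant factors of ∂_1 are all 1, so H_0 = Z.
  H_1: rank ker ∂_1 − rank ∂_2 = (10 − 4) − 6 = 0, and the invariant factors of ∂_2 are all 1, so H_1 = 0.
  H_2: rank ker ∂_2 − rank ∂_3 = (10 − 6) − 4 = 0, and the invariant factors of ∂_3 are all 1, so H_2 = 0.
  H_3: rank ker ∂_3 − rank ∂_4 = (5 − 4) − 0 = 1, and there is no ∂_4, so H_3 = Z.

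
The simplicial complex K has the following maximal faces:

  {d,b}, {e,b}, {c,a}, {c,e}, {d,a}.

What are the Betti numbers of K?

b_0 = 1, b_1 = 1.

We work with the vertex ordering a < b < c < d < e. The simplices of K, each written with vertices in increasing order, are:

  0-simplices (5): a, b, c, d, e
  1-simplices (5): ac, ad, bd, be, ce

so the chain groups are C_0 ≅ Z^5, C_1 ≅ Z^5.

∂_1: C_1 → C_0 sends each edge [p,q] (with p < q) to q − p.
As a 5×5 matrix over Z this has rank 4, with invariant factors (1,1,1,1).

Computing H_k = (kernel of ∂_k) / (image of ∂_{k+1}):

  H_0: rank C_0 − rank ∂_1 = 5 − 4 = 1, and the invariant factors of ∂_1 are all 1, so H_0 = Z.
  H_1: rank ker ∂_1 − rank ∂_2 = (5 − 4) − 0 = 1, and there is no ∂_2, so H_1 = Z.

As a check, the Euler characteristic is 5 − 5 = 0, which agrees with 1 − 1 = 0.

Hence the Betti numbers are b_0 = 1, b_1 = 1.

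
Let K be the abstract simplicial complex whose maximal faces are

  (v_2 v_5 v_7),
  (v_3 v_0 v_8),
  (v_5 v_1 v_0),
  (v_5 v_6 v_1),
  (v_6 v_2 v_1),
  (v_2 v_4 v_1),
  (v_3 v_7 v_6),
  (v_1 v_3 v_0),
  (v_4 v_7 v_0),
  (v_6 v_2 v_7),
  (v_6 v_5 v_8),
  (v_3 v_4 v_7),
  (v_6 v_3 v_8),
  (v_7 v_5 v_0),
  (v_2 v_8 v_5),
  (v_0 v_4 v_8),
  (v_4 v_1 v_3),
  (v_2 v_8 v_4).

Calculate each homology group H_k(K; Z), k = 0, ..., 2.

H_0 = Z,  H_1 = Z ⊕ Z/2,  H_2 = 0.

K has 9 vertices, 27 edges, 18 triangles.
rank ∂_0 = 0, rank ∂_1 = 8 ⇒ b_0 = 9 − 0 − 8 = 1; all invariant factors of ∂_1 are 1 so no torsion. So H_0 = Z.
rank ∂_1 = 8, rank ∂_2 = 18 ⇒ b_1 = 27 − 8 − 18 = 1; ∂_2 has invariant factor(s) [2] giving torsion. So H_1 = Z ⊕ Z/2.
rank ∂_2 = 18, rank ∂_3 = 0 ⇒ b_2 = 18 − 18 − 0 = 0. So H_2 = 0.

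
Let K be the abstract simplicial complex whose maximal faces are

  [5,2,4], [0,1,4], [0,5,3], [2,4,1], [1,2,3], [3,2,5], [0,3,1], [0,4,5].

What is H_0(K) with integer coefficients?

H_0 = Z.

Take the total order 0 < 1 < 2 < 3 < 4 < 5 on the vertex set. Then K (dimension 2) consists of the simplices:

  0-simplices (6): [0], [1], [2], [3], [4], [5]
  1-simplices (12): [0,1], [0,3], [0,4], [0,5], [1,2], [1,3], [1,4], [2,3], [2,4], [2,5], [3,5], [4,5]
  2-simplices (8): [0,1,3], [0,1,4], [0,3,5], [0,4,5], [1,2,3], [1,2,4], [2,3,5], [2,4,5]

so the chain groups are C_0 ≅ Z^6, C_1 ≅ Z^12, C_2 ≅ Z^8.

Boundary ∂_1: C_1 → C_0 maps an edge to its endpoints' difference, ∂[p,q] = q − p. For instance
  ∂[3,5] = [5] − [3].
As a 6×12 matrix over Z this has rank 5, with invariant factors (1,1,1,1,1).

Boundary ∂_2: C_2 → C_1 maps a triangle to the signed sum of its edges. For instance
  ∂[0,1,4] = [1,4] − [0,4] + [0,1],
  ∂[1,2,3] = [2,3] − [1,3] + [1,2].
This gives a 12×8 integer matrix of rank 7; reducing to Smith normal form yields diagonal entries (1,1,1,1,1,1,1).

Reading off H_k = ker ∂_k / im ∂_{k+1}:

  H_0: rank C_0 − rank ∂_1 = 6 − 5 = 1, and the invariant factors of ∂_1 are all 1, so H_0 = Z.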